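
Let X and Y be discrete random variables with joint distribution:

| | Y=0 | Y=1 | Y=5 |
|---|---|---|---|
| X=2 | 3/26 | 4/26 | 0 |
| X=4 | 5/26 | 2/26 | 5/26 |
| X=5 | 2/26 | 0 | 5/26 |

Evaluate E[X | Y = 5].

P(Y = 5) = 5/13.
Σ X·P over the event = 4·(5/26) + 5·(5/26) = 45/26.
E[X | Y = 5] = (45/26) / (5/13) = 9/2.

9/2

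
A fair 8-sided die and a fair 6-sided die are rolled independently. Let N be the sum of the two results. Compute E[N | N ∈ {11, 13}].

35/3

P(N ∈ {11, 13}) = 1/8.
Σ over the event: 11·1/12 + 13·1/24 = 35/24.
E[N | N ∈ {11, 13}] = (35/24) / (1/8) = 35/3.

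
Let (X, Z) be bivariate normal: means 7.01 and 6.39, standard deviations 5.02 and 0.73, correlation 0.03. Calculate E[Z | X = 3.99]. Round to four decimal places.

For a bivariate normal, E[Z | X=x] = μ_Z + ρ·(σ_Z/σ_X)·(x − μ_X).
E[Z | X=3.99] = 6.39 + (0.03)·(0.73/5.02)·(3.99 − (7.01)) = 6.39 + (0.0043625)·(-3.02) = 6.3768.

6.3768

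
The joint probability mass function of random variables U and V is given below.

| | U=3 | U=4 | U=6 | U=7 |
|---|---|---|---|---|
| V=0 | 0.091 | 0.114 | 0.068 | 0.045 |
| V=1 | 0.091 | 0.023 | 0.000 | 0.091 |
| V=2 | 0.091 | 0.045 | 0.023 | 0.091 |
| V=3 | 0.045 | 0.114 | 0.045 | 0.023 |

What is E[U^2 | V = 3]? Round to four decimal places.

21.9207

P(V = 3) = 0.227.
Σ U^2·P over the event = 9·(0.045) + 16·(0.114) + 36·(0.045) + 49·(0.023) = 4.976.
E[U^2 | V = 3] = (4.976) / (0.227) = 21.9207.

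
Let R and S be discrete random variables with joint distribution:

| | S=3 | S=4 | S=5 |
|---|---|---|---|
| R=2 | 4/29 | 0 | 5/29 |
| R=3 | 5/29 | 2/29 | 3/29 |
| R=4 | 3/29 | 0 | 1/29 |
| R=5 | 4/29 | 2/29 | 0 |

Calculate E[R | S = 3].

P(S = 3) = 16/29.
Σ R·P over the event = 2·(4/29) + 3·(5/29) + 4·(3/29) + 5·(4/29) = 55/29.
E[R | S = 3] = (55/29) / (16/29) = 55/16.

55/16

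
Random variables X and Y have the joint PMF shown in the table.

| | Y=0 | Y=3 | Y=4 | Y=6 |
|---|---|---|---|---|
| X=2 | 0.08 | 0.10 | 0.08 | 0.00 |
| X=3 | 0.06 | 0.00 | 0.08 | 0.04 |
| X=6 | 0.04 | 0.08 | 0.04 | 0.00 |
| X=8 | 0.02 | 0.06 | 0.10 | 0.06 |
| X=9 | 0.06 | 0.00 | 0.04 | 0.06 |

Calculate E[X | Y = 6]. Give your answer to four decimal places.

7.1250

P(Y = 6) = 0.16.
Summing X·P(X=x,Y=y) over the conditioning event gives 1.14.
E[X | Y = 6] = (1.14) / (0.16) = 7.1250.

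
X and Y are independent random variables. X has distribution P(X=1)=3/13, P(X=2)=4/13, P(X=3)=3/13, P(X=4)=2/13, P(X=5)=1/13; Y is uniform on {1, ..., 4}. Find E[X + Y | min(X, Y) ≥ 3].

43/6

P(min(X, Y) ≥ 3) = 3/13.
Summing (X+Y)·P(x,y) over outcomes with min(X, Y) ≥ 3 gives 43/26.
E[X + Y | min(X, Y) ≥ 3] = (43/26) / (3/13) = 43/6.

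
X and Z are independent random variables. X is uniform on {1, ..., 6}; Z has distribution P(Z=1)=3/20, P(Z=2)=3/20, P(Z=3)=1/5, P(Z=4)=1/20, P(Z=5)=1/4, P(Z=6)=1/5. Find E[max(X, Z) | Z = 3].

P(Z = 3) = 1/5.
Summing max(X,Z)·P(x,y) over outcomes with Z = 3 gives 4/5.
E[max(X, Z) | Z = 3] = (4/5) / (1/5) = 4.

4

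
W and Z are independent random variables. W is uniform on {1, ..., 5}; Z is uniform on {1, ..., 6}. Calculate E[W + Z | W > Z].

Outcomes with W > Z: (2,1), (3,1), (3,2), (4,1), (4,2), (4,3), (5,1), (5,2), (5,3), (5,4), each with probability 1/30.
E[W + Z | W > Z] = (3 + 4 + 5 + 5 + 6 + 7 + 6 + 7 + 8 + 9) / 10 = 6.

6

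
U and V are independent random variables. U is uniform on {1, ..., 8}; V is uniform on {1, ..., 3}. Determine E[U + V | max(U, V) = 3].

24/5

Outcomes with max(U, V) = 3: (1,3), (2,3), (3,1), (3,2), (3,3), each with probability 1/24.
E[U + V | max(U, V) = 3] = (4 + 5 + 4 + 5 + 6) / 5 = 24/5.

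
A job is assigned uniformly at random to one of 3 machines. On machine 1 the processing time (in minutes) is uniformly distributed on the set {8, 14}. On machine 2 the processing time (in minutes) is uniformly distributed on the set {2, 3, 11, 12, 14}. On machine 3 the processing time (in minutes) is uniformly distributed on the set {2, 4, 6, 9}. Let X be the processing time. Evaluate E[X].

E[X | machine 1] = (8+14)/2 = 11.
E[X | machine 2] = (2+3+11+12+14)/5 = 42/5.
E[X | machine 3] = (2+4+6+9)/4 = 21/4.
E[X] = (1/3)·(11) + (1/3)·(42/5) + (1/3)·(21/4) = 493/60.

493/60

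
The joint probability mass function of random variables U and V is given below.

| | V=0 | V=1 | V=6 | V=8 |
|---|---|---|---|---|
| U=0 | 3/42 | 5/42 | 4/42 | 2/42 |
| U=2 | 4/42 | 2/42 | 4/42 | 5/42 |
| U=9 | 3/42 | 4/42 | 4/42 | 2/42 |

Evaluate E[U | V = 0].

P(V = 0) = 5/21.
Summing U·P(U=x,V=y) over the conditioning event gives 5/6.
E[U | V = 0] = (5/6) / (5/21) = 7/2.

7/2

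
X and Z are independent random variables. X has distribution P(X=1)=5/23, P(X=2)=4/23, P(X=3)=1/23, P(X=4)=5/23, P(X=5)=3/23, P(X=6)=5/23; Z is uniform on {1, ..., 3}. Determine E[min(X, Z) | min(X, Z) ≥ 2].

43/18

P(min(X, Z) ≥ 2) = 12/23.
Summing min(X,Z)·P(x,y) over outcomes with min(X, Z) ≥ 2 gives 86/69.
E[min(X, Z) | min(X, Z) ≥ 2] = (86/69) / (12/23) = 43/18.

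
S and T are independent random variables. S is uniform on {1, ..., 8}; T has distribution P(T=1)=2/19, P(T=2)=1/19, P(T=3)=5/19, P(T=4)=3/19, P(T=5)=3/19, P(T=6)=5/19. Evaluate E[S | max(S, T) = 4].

31/10

P(max(S, T) = 4) = 5/38.
Summing S·P(x,y) over outcomes with max(S, T) = 4 gives 31/76.
E[S | max(S, T) = 4] = (31/76) / (5/38) = 31/10.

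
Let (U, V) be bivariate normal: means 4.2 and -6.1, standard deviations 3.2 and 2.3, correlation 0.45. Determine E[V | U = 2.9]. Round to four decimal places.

E[V | U=x] = μ_V + ρ(σ_V/σ_U)(x − μ_U) for jointly normal variables.
E[V | U=2.9] = -6.1 + (0.45)·(2.3/3.2)·(2.9 − (4.2)) = -6.1 + (0.32344)·(-1.3) = -6.5205.

-6.5205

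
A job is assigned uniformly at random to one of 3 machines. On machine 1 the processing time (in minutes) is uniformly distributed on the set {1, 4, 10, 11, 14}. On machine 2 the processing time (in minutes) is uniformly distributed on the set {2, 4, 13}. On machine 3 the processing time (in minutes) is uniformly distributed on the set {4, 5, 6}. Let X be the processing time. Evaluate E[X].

58/9

E[X | machine 1] = (1+4+10+11+14)/5 = 8.
E[X | machine 2] = (2+4+13)/3 = 19/3.
E[X | machine 3] = (4+5+6)/3 = 5.
By the law of total expectation,
E[X] = (1/3)·(8) + (1/3)·(19/3) + (1/3)·(5) = 58/9.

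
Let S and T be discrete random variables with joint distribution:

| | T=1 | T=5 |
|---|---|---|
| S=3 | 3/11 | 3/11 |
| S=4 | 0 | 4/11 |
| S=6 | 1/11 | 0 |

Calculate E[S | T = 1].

15/4

P(T = 1) = 4/11.
Σ S·P over the event = 3·(3/11) + 6·(1/11) = 15/11.
E[S | T = 1] = (15/11) / (4/11) = 15/4.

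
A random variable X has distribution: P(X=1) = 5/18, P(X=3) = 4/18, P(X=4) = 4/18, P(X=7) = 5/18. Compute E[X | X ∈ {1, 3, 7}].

P(X ∈ {1, 3, 7}) = 7/9.
Σ over the event: 1·5/18 + 3·2/9 + 7·5/18 = 26/9.
E[X | X ∈ {1, 3, 7}] = (26/9) / (7/9) = 26/7.

26/7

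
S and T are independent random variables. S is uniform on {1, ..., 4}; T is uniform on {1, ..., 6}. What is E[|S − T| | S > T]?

P(S > T) = 1/4.
Summing |S−T|·P(x,y) over outcomes with S > T gives 5/12.
E[|S − T| | S > T] = (5/12) / (1/4) = 5/3.

5/3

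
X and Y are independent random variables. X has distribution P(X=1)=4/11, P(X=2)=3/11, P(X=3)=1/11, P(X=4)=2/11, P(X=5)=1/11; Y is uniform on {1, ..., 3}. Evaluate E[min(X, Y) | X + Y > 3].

P(X + Y > 3) = 2/3.
Summing min(X,Y)·P(x,y) over outcomes with X + Y > 3 gives 40/33.
E[min(X, Y) | X + Y > 3] = (40/33) / (2/3) = 20/11.

20/11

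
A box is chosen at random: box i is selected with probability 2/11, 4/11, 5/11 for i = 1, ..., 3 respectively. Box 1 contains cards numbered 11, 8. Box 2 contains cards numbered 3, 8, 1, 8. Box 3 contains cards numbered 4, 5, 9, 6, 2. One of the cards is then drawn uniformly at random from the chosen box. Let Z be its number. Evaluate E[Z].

E[Z | box 1] = (11+8)/2 = 19/2.
E[Z | box 2] = (3+8+1+8)/4 = 5.
E[Z | box 3] = (4+5+9+6+2)/5 = 26/5.
E[Z] = (2/11)·(19/2) + (4/11)·(5) + (5/11)·(26/5) = 65/11.

65/11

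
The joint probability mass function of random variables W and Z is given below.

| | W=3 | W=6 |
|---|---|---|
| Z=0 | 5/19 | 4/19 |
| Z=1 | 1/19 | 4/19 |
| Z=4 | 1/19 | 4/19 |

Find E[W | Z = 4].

P(Z = 4) = 5/19.
Σ W·P over the event = 3·(1/19) + 6·(4/19) = 27/19.
E[W | Z = 4] = (27/19) / (5/19) = 27/5.

27/5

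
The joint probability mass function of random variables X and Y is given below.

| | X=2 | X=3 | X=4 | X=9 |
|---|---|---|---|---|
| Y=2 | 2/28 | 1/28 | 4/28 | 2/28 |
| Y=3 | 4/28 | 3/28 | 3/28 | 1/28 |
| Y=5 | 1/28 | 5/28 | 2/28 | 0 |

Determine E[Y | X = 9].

7/3

P(X = 9) = 3/28.
Σ Y·P over the event = 2·(2/28) + 3·(1/28) = 1/4.
E[Y | X = 9] = (1/4) / (3/28) = 7/3.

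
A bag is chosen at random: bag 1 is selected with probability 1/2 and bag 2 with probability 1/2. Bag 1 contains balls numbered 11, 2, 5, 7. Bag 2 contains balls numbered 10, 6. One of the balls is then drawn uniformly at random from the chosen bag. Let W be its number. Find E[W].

E[W | bag 1] = (11+2+5+7)/4 = 25/4.
E[W | bag 2] = (10+6)/2 = 8.
E[W] = (1/2)·(25/4) + (1/2)·(8) = 57/8.

57/8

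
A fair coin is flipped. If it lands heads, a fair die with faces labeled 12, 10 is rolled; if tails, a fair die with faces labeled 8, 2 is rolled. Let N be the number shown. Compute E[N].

8

E[N | heads] = (12+10)/2 = 11.
E[N | tails] = (8+2)/2 = 5.
By the law of total expectation,
E[N] = (1/2)·(11) + (1/2)·(5) = 8.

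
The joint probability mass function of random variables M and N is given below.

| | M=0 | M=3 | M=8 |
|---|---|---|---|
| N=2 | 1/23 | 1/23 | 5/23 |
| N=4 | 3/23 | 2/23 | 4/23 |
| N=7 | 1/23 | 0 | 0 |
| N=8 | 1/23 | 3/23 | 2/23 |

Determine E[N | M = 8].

42/11

P(M = 8) = 11/23.
Σ N·P over the event = 2·(5/23) + 4·(4/23) + 8·(2/23) = 42/23.
E[N | M = 8] = (42/23) / (11/23) = 42/11.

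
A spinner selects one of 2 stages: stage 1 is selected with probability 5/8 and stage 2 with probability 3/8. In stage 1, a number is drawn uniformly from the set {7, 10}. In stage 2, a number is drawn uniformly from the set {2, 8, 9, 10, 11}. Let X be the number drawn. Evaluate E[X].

E[X | stage 1] = (7+10)/2 = 17/2.
E[X | stage 2] = (2+8+9+10+11)/5 = 8.
E[X] = (5/8)·(17/2) + (3/8)·(8) = 133/16.

133/16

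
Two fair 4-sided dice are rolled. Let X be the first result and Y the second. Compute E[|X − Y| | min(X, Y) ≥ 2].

8/9

Outcomes with min(X, Y) ≥ 2: (2,2), (2,3), (2,4), (3,2), (3,3), (3,4), (4,2), (4,3), (4,4), each with probability 1/16.
E[|X − Y| | min(X, Y) ≥ 2] = (0 + 1 + 2 + 1 + 0 + 1 + 2 + 1 + 0) / 9 = 8/9.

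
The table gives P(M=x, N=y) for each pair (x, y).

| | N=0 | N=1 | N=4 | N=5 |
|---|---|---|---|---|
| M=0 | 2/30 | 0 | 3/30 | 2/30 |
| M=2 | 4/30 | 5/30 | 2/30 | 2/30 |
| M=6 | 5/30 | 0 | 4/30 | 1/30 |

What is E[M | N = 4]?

28/9

P(N = 4) = 3/10.
Σ M·P over the event = 0·(3/30) + 2·(2/30) + 6·(4/30) = 14/15.
E[M | N = 4] = (14/15) / (3/10) = 28/9.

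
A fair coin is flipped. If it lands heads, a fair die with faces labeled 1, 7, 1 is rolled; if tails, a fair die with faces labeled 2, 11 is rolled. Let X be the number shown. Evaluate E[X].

E[X | heads] = (1+7+1)/3 = 3.
E[X | tails] = (2+11)/2 = 13/2.
E[X] = (1/2)·(3) + (1/2)·(13/2) = 19/4.

19/4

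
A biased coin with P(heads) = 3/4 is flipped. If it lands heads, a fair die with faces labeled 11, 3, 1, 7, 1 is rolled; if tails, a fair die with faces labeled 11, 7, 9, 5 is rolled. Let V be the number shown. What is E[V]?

E[V | heads] = (11+3+1+7+1)/5 = 23/5.
E[V | tails] = (11+7+9+5)/4 = 8.
By the law of total expectation,
E[V] = (3/4)·(23/5) + (1/4)·(8) = 109/20.

109/20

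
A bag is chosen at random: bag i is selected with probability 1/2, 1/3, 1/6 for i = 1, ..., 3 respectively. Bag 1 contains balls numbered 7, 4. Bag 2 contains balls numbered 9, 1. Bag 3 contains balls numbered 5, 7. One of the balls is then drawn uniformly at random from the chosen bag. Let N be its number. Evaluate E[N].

E[N | bag 1] = (7+4)/2 = 11/2.
E[N | bag 2] = (9+1)/2 = 5.
E[N | bag 3] = (5+7)/2 = 6.
E[N] = (1/2)·(11/2) + (1/3)·(5) + (1/6)·(6) = 65/12.

65/12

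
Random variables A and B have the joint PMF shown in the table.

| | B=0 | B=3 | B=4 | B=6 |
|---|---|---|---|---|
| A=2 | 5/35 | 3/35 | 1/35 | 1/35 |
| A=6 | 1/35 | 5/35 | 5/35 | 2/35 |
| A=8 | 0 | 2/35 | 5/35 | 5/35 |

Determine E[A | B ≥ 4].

P(B ≥ 4) = 19/35.
Σ A·P over the event = 2·(1/35) + 2·(1/35) + 6·(5/35) + 6·(2/35) + 8·(5/35) + 8·(5/35) = 18/5.
E[A | B ≥ 4] = (18/5) / (19/35) = 126/19.

126/19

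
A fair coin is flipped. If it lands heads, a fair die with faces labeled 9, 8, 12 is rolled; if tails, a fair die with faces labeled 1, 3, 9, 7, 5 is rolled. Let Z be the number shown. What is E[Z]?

E[Z | heads] = (9+8+12)/3 = 29/3.
E[Z | tails] = (1+3+9+7+5)/5 = 5.
E[Z] = (1/2)·(29/3) + (1/2)·(5) = 22/3.

22/3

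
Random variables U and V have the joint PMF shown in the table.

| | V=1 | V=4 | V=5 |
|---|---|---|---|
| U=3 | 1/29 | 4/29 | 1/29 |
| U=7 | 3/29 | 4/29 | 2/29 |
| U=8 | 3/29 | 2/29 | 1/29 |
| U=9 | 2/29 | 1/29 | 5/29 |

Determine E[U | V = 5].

70/9

P(V = 5) = 9/29.
Σ U·P over the event = 3·(1/29) + 7·(2/29) + 8·(1/29) + 9·(5/29) = 70/29.
E[U | V = 5] = (70/29) / (9/29) = 70/9.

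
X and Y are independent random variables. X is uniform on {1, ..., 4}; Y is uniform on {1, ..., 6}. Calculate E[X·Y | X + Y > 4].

P(X + Y > 4) = 3/4.
Summing XY·P(x,y) over outcomes with X + Y > 4 gives 65/8.
E[X·Y | X + Y > 4] = (65/8) / (3/4) = 65/6.

65/6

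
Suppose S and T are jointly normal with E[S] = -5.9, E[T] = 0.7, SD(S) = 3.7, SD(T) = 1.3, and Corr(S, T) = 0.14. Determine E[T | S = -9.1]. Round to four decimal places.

0.5426

For a bivariate normal, E[T | S=x] = μ_T + ρ·(σ_T/σ_S)·(x − μ_S).
E[T | S=-9.1] = 0.7 + (0.14)·(1.3/3.7)·(-9.1 − (-5.9)) = 0.7 + (0.049189)·(-3.2) = 0.5426.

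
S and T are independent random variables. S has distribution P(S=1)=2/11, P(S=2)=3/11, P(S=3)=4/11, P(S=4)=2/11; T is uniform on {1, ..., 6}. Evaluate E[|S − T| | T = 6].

P(T = 6) = 1/6.
Summing |S−T|·P(x,y) over outcomes with T = 6 gives 19/33.
E[|S − T| | T = 6] = (19/33) / (1/6) = 38/11.

38/11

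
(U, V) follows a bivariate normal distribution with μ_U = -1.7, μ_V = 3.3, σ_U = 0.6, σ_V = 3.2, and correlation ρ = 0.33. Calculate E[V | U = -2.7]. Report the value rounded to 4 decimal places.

The regression of V on U has slope ρ·σ_V/σ_U and passes through (μ_U, μ_V).
E[V | U=-2.7] = 3.3 + (0.33)·(3.2/0.6)·(-2.7 − (-1.7)) = 3.3 + (1.76)·(-1) = 1.5400.

1.5400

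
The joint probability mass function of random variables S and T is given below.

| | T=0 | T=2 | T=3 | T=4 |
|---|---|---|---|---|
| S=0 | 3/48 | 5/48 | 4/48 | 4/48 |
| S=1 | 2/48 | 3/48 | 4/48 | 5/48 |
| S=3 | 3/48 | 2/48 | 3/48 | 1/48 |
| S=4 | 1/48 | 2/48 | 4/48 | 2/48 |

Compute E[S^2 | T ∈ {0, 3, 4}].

P(T ∈ {0, 3, 4}) = 3/4.
Summing S^2·P(S=x,T=y) over the conditioning event gives 31/8.
E[S^2 | T ∈ {0, 3, 4}] = (31/8) / (3/4) = 31/6.

31/6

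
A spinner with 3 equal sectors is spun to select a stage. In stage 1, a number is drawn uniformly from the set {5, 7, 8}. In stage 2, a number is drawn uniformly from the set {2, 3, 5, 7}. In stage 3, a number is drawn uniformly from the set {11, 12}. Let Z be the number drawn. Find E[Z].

269/36

E[Z | stage 1] = (5+7+8)/3 = 20/3.
E[Z | stage 2] = (2+3+5+7)/4 = 17/4.
E[Z | stage 3] = (11+12)/2 = 23/2.
E[Z] = (1/3)·(20/3) + (1/3)·(17/4) + (1/3)·(23/2) = 269/36.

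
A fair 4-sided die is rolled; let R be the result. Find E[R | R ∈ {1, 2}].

3/2

P(R ∈ {1, 2}) = 1/2.
Σ over the event: 1·1/4 + 2·1/4 = 3/4.
E[R | R ∈ {1, 2}] = (3/4) / (1/2) = 3/2.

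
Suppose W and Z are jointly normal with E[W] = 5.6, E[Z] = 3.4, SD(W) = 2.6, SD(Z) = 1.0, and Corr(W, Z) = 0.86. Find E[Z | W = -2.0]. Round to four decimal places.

0.8862

The regression of Z on W has slope ρ·σ_Z/σ_W and passes through (μ_W, μ_Z).
E[Z | W=-2.0] = 3.4 + (0.86)·(1.0/2.6)·(-2.0 − (5.6)) = 3.4 + (0.330769)·(-7.6) = 0.8862.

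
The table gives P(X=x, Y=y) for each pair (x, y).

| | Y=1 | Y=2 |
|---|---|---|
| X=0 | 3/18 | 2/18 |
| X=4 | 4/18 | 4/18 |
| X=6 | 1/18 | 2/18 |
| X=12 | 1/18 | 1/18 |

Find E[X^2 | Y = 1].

P(Y = 1) = 1/2.
Summing X^2·P(X=x,Y=y) over the conditioning event gives 122/9.
E[X^2 | Y = 1] = (122/9) / (1/2) = 244/9.

244/9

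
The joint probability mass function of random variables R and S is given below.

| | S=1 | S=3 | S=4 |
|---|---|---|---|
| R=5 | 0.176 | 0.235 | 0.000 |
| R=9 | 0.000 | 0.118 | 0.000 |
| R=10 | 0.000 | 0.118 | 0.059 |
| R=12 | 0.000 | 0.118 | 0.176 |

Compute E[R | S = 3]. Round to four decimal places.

P(S = 3) = 0.589.
Σ R·P over the event = 5·(0.235) + 9·(0.118) + 10·(0.118) + 12·(0.118) = 4.833.
E[R | S = 3] = (4.833) / (0.589) = 8.2054.

8.2054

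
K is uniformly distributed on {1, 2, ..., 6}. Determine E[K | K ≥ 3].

Given K ≥ 3, K is equally likely to be any of {3, 4, 5, 6}.
E[K | K ≥ 3] = (3 + 4 + 5 + 6) / 4 = 9/2.

9/2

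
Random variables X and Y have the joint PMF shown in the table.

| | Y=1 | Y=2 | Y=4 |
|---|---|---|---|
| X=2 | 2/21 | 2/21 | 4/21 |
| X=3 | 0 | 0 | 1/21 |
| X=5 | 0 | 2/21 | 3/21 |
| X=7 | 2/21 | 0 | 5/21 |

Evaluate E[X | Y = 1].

P(Y = 1) = 4/21.
Σ X·P over the event = 2·(2/21) + 7·(2/21) = 6/7.
E[X | Y = 1] = (6/7) / (4/21) = 9/2.

9/2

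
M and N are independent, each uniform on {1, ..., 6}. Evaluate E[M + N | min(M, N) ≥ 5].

11

Outcomes with min(M, N) ≥ 5: (5,5), (5,6), (6,5), (6,6), each with probability 1/36.
E[M + N | min(M, N) ≥ 5] = (10 + 11 + 11 + 12) / 4 = 11.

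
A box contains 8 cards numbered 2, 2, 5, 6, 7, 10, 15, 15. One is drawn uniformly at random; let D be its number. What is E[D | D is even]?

5

P(D is even) = 1/2.
Σ over the event: 2·1/4 + 6·1/8 + 10·1/8 = 5/2.
E[D | D is even] = (5/2) / (1/2) = 5.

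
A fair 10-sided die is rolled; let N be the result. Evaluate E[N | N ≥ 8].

9

Given N ≥ 8, N is equally likely to be any of {8, 9, 10}.
E[N | N ≥ 8] = (8 + 9 + 10) / 3 = 9.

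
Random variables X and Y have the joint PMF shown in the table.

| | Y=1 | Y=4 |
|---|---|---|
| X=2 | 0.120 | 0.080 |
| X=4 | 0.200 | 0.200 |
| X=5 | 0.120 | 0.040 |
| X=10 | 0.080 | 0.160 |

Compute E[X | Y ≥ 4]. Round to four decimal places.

P(Y ≥ 4) = 0.480.
Σ X·P over the event = 2·(0.080) + 4·(0.200) + 5·(0.040) + 10·(0.160) = 2.760.
E[X | Y ≥ 4] = (2.760) / (0.480) = 5.7500.

5.7500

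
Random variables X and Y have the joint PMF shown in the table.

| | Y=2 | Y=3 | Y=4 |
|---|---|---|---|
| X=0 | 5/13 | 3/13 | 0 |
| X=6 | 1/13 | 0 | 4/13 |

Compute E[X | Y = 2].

P(Y = 2) = 6/13.
Σ X·P over the event = 0·(5/13) + 6·(1/13) = 6/13.
E[X | Y = 2] = (6/13) / (6/13) = 1.

1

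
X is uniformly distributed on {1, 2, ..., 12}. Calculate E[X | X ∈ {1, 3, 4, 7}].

P(X ∈ {1, 3, 4, 7}) = 1/3.
Σ over the event: 1·1/12 + 3·1/12 + 4·1/12 + 7·1/12 = 5/4.
E[X | X ∈ {1, 3, 4, 7}] = (5/4) / (1/3) = 15/4.

15/4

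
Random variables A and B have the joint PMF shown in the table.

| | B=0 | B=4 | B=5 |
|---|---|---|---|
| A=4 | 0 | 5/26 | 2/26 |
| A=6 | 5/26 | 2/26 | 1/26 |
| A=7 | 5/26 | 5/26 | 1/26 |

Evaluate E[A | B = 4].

P(B = 4) = 6/13.
Summing A·P(A=x,B=y) over the conditioning event gives 67/26.
E[A | B = 4] = (67/26) / (6/13) = 67/12.

67/12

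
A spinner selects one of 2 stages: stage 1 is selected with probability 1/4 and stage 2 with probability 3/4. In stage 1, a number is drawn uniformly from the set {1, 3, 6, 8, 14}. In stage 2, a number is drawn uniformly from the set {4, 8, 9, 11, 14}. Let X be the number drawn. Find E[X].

E[X | stage 1] = (1+3+6+8+14)/5 = 32/5.
E[X | stage 2] = (4+8+9+11+14)/5 = 46/5.
E[X] = (1/4)·(32/5) + (3/4)·(46/5) = 17/2.

17/2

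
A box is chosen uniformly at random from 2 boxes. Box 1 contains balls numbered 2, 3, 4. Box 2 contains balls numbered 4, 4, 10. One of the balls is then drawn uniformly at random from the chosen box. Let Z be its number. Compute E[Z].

E[Z | box 1] = (2+3+4)/3 = 3.
E[Z | box 2] = (4+4+10)/3 = 6.
E[Z] = (1/2)·(3) + (1/2)·(6) = 9/2.

9/2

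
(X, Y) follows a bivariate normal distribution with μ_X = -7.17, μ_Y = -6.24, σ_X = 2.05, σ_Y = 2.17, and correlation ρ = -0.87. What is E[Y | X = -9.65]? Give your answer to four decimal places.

-3.9561

For a bivariate normal, E[Y | X=x] = μ_Y + ρ·(σ_Y/σ_X)·(x − μ_X).
E[Y | X=-9.65] = -6.24 + (-0.87)·(2.17/2.05)·(-9.65 − (-7.17)) = -6.24 + (-0.92093)·(-2.48) = -3.9561.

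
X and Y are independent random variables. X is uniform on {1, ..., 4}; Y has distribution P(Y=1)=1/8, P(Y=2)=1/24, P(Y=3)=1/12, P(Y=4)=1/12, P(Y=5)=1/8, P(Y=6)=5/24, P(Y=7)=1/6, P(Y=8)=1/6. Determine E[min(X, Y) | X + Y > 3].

210/89

P(X + Y > 3) = 89/96.
Summing min(X,Y)·P(x,y) over outcomes with X + Y > 3 gives 35/16.
E[min(X, Y) | X + Y > 3] = (35/16) / (89/96) = 210/89.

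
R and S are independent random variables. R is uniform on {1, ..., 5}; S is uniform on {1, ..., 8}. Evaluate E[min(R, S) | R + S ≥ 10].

4

Outcomes with R + S ≥ 10: (2,8), (3,7), (3,8), (4,6), (4,7), (4,8), (5,5), (5,6), (5,7), (5,8), each with probability 1/40.
E[min(R, S) | R + S ≥ 10] = (2 + 3 + 3 + 4 + 4 + 4 + 5 + 5 + 5 + 5) / 10 = 4.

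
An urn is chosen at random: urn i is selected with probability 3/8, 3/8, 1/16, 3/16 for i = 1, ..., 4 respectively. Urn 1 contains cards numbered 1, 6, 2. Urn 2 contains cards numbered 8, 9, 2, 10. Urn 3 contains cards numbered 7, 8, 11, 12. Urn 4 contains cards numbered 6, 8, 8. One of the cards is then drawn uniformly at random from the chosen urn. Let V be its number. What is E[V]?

E[V | urn 1] = (1+6+2)/3 = 3.
E[V | urn 2] = (8+9+2+10)/4 = 29/4.
E[V | urn 3] = (7+8+11+12)/4 = 19/2.
E[V | urn 4] = (6+8+8)/3 = 22/3.
By the law of total expectation,
E[V] = (3/8)·(3) + (3/8)·(29/4) + (1/16)·(19/2) + (3/16)·(22/3) = 93/16.

93/16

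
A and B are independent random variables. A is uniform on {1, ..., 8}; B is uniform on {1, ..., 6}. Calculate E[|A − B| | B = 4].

Outcomes with B = 4: (1,4), (2,4), (3,4), (4,4), (5,4), (6,4), (7,4), (8,4), each with probability 1/48.
E[|A − B| | B = 4] = (3 + 2 + 1 + 0 + 1 + 2 + 3 + 4) / 8 = 2.

2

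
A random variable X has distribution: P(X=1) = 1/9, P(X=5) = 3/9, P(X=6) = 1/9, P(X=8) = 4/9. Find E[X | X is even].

P(X is even) = 5/9.
Σ over the event: 6·1/9 + 8·4/9 = 38/9.
E[X | X is even] = (38/9) / (5/9) = 38/5.

38/5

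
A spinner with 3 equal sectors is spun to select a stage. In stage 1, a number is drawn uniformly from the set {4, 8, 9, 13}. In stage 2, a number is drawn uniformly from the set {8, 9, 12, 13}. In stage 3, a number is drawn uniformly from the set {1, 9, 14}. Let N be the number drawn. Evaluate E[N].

9

E[N | stage 1] = (4+8+9+13)/4 = 17/2.
E[N | stage 2] = (8+9+12+13)/4 = 21/2.
E[N | stage 3] = (1+9+14)/3 = 8.
By the law of total expectation,
E[N] = (1/3)·(17/2) + (1/3)·(21/2) + (1/3)·(8) = 9.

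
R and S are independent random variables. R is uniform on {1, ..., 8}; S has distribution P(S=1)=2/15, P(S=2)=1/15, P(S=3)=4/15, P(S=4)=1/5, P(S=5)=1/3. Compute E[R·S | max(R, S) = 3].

28/5

P(max(R, S) = 3) = 1/8.
Summing RS·P(x,y) over outcomes with max(R, S) = 3 gives 7/10.
E[R·S | max(R, S) = 3] = (7/10) / (1/8) = 28/5.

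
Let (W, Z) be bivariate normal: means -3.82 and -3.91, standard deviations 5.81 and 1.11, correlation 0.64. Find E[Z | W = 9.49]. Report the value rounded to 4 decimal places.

-2.2826

For a bivariate normal, E[Z | W=x] = μ_Z + ρ·(σ_Z/σ_W)·(x − μ_W).
E[Z | W=9.49] = -3.91 + (0.64)·(1.11/5.81)·(9.49 − (-3.82)) = -3.91 + (0.12227)·(13.31) = -2.2826.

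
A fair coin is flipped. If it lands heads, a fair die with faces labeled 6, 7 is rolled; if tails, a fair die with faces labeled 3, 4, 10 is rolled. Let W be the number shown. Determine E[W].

73/12

E[W | heads] = (6+7)/2 = 13/2.
E[W | tails] = (3+4+10)/3 = 17/3.
E[W] = (1/2)·(13/2) + (1/2)·(17/3) = 73/12.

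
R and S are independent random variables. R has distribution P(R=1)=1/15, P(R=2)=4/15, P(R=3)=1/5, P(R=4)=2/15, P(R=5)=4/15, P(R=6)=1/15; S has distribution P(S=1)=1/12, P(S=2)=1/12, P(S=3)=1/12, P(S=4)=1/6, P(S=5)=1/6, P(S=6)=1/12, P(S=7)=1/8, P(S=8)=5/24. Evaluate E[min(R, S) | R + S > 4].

519/166

P(R + S > 4) = 83/90.
Summing min(R,S)·P(x,y) over outcomes with R + S > 4 gives 173/60.
E[min(R, S) | R + S > 4] = (173/60) / (83/90) = 519/166.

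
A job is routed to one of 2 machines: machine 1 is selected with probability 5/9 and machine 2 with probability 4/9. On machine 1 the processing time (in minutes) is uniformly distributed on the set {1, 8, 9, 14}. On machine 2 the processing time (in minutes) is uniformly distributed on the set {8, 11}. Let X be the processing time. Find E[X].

E[X | machine 1] = (1+8+9+14)/4 = 8.
E[X | machine 2] = (8+11)/2 = 19/2.
E[X] = (5/9)·(8) + (4/9)·(19/2) = 26/3.

26/3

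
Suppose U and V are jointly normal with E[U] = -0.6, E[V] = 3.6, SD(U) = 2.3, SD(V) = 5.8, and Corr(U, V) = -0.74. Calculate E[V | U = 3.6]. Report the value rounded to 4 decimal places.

The regression of V on U has slope ρ·σ_V/σ_U and passes through (μ_U, μ_V).
E[V | U=3.6] = 3.6 + (-0.74)·(5.8/2.3)·(3.6 − (-0.6)) = 3.6 + (-1.8661)·(4.2) = -4.2376.

-4.2376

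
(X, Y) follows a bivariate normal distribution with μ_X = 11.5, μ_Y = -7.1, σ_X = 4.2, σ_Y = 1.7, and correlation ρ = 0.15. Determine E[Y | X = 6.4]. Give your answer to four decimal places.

E[Y | X=x] = μ_Y + ρ(σ_Y/σ_X)(x − μ_X) for jointly normal variables.
E[Y | X=6.4] = -7.1 + (0.15)·(1.7/4.2)·(6.4 − (11.5)) = -7.1 + (0.060714)·(-5.1) = -7.4096.

-7.4096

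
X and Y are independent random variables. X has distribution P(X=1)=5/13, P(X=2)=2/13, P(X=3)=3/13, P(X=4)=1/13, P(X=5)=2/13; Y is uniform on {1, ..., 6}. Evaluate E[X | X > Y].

74/19

P(X > Y) = 19/78.
Summing X·P(x,y) over outcomes with X > Y gives 37/39.
E[X | X > Y] = (37/39) / (19/78) = 74/19.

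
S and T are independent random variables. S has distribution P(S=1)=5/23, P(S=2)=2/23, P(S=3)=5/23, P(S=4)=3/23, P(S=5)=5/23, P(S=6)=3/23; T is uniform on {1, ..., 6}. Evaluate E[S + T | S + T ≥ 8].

261/28

P(S + T ≥ 8) = 28/69.
Summing (S+T)·P(x,y) over outcomes with S + T ≥ 8 gives 87/23.
E[S + T | S + T ≥ 8] = (87/23) / (28/69) = 261/28.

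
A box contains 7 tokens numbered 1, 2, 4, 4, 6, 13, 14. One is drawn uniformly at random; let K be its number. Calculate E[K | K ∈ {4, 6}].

14/3

P(K ∈ {4, 6}) = 3/7.
Σ over the event: 4·2/7 + 6·1/7 = 2.
E[K | K ∈ {4, 6}] = (2) / (3/7) = 14/3.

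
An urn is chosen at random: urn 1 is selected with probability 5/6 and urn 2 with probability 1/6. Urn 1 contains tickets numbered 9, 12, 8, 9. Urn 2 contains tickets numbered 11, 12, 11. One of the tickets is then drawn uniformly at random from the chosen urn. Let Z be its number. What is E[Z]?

353/36

E[Z | urn 1] = (9+12+8+9)/4 = 19/2.
E[Z | urn 2] = (11+12+11)/3 = 34/3.
By the law of total expectation,
E[Z] = (5/6)·(19/2) + (1/6)·(34/3) = 353/36.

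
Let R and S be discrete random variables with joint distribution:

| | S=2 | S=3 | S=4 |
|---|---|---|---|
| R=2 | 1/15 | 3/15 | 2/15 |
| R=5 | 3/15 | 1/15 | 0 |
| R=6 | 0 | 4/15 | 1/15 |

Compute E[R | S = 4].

10/3

P(S = 4) = 1/5.
Summing R·P(R=x,S=y) over the conditioning event gives 2/3.
E[R | S = 4] = (2/3) / (1/5) = 10/3.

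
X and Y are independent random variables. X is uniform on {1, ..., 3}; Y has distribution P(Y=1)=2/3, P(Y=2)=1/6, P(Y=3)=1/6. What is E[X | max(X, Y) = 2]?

11/6

P(max(X, Y) = 2) = 1/3.
Summing X·P(x,y) over outcomes with max(X, Y) = 2 gives 11/18.
E[X | max(X, Y) = 2] = (11/18) / (1/3) = 11/6.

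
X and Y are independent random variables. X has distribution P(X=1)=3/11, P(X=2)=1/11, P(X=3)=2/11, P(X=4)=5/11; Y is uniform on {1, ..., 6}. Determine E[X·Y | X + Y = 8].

61/4

P(X + Y = 8) = 4/33.
Summing XY·P(x,y) over outcomes with X + Y = 8 gives 61/33.
E[X·Y | X + Y = 8] = (61/33) / (4/33) = 61/4.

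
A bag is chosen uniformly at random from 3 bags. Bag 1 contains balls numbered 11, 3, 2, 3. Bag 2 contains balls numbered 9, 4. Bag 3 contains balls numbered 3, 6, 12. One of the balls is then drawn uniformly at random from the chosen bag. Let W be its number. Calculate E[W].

73/12

E[W | bag 1] = (11+3+2+3)/4 = 19/4.
E[W | bag 2] = (9+4)/2 = 13/2.
E[W | bag 3] = (3+6+12)/3 = 7.
E[W] = (1/3)·(19/4) + (1/3)·(13/2) + (1/3)·(7) = 73/12.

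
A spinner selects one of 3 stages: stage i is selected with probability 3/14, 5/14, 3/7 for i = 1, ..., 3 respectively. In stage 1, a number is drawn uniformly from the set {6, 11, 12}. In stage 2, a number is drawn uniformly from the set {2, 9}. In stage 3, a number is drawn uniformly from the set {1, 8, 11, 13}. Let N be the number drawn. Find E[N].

53/7

E[N | stage 1] = (6+11+12)/3 = 29/3.
E[N | stage 2] = (2+9)/2 = 11/2.
E[N | stage 3] = (1+8+11+13)/4 = 33/4.
By the law of total expectation,
E[N] = (3/14)·(29/3) + (5/14)·(11/2) + (3/7)·(33/4) = 53/7.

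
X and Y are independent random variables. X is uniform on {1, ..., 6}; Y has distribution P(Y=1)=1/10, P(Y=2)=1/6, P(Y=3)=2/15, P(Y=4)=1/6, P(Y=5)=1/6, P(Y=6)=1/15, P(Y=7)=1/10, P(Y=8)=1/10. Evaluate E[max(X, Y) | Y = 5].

P(Y = 5) = 1/6.
Summing max(X,Y)·P(x,y) over outcomes with Y = 5 gives 31/36.
E[max(X, Y) | Y = 5] = (31/36) / (1/6) = 31/6.

31/6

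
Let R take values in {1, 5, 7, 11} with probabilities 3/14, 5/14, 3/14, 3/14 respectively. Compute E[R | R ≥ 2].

79/11

P(R ≥ 2) = 11/14.
Σ over the event: 5·5/14 + 7·3/14 + 11·3/14 = 79/14.
E[R | R ≥ 2] = (79/14) / (11/14) = 79/11.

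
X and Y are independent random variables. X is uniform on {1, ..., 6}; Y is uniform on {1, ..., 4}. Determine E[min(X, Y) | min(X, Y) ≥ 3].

Outcomes with min(X, Y) ≥ 3: (3,3), (3,4), (4,3), (4,4), (5,3), (5,4), (6,3), (6,4), each with probability 1/24.
E[min(X, Y) | min(X, Y) ≥ 3] = (3 + 3 + 3 + 4 + 3 + 4 + 3 + 4) / 8 = 27/8.

27/8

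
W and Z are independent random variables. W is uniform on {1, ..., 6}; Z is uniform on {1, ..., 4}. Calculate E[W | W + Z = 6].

7/2

Outcomes with W + Z = 6: (2,4), (3,3), (4,2), (5,1), each with probability 1/24.
E[W | W + Z = 6] = (2 + 3 + 4 + 5) / 4 = 7/2.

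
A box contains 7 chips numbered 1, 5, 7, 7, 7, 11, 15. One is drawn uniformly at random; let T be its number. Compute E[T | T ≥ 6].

P(T ≥ 6) = 5/7.
Σ over the event: 7·3/7 + 11·1/7 + 15·1/7 = 47/7.
E[T | T ≥ 6] = (47/7) / (5/7) = 47/5.

47/5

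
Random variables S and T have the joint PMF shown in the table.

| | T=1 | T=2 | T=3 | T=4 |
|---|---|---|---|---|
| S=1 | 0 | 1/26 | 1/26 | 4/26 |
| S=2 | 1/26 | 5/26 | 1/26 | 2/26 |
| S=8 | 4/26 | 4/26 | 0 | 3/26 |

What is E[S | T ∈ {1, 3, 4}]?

69/16

P(T ∈ {1, 3, 4}) = 8/13.
Σ S·P over the event = 1·(1/26) + 1·(4/26) + 2·(1/26) + 2·(1/26) + 2·(2/26) + 8·(4/26) + 8·(3/26) = 69/26.
E[S | T ∈ {1, 3, 4}] = (69/26) / (8/13) = 69/16.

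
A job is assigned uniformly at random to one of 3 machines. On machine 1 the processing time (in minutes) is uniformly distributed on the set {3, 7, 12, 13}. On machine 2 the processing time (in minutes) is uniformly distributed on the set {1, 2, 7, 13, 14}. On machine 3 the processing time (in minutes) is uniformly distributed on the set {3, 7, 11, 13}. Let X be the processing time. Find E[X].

E[X | machine 1] = (3+7+12+13)/4 = 35/4.
E[X | machine 2] = (1+2+7+13+14)/5 = 37/5.
E[X | machine 3] = (3+7+11+13)/4 = 17/2.
E[X] = (1/3)·(35/4) + (1/3)·(37/5) + (1/3)·(17/2) = 493/60.

493/60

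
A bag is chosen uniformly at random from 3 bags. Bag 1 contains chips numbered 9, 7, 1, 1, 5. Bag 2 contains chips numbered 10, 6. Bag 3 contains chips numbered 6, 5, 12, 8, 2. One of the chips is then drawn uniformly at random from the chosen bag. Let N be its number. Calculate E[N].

E[N | bag 1] = (9+7+1+1+5)/5 = 23/5.
E[N | bag 2] = (10+6)/2 = 8.
E[N | bag 3] = (6+5+12+8+2)/5 = 33/5.
E[N] = (1/3)·(23/5) + (1/3)·(8) + (1/3)·(33/5) = 32/5.

32/5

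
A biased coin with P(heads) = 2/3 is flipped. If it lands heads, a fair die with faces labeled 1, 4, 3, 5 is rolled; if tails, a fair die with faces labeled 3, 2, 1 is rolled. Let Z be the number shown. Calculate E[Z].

E[Z | heads] = (1+4+3+5)/4 = 13/4.
E[Z | tails] = (3+2+1)/3 = 2.
E[Z] = (2/3)·(13/4) + (1/3)·(2) = 17/6.

17/6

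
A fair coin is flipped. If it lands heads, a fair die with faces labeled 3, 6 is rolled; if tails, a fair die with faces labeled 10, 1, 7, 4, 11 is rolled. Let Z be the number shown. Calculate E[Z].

E[Z | heads] = (3+6)/2 = 9/2.
E[Z | tails] = (10+1+7+4+11)/5 = 33/5.
By the law of total expectation,
E[Z] = (1/2)·(9/2) + (1/2)·(33/5) = 111/20.

111/20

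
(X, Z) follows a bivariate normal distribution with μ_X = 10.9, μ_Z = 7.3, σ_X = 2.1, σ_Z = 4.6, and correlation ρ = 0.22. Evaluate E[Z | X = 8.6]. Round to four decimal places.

6.1916

The regression of Z on X has slope ρ·σ_Z/σ_X and passes through (μ_X, μ_Z).
E[Z | X=8.6] = 7.3 + (0.22)·(4.6/2.1)·(8.6 − (10.9)) = 7.3 + (0.4819)·(-2.3) = 6.1916.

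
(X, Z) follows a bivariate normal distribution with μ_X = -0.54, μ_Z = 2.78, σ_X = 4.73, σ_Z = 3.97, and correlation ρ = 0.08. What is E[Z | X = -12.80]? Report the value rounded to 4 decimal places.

The regression of Z on X has slope ρ·σ_Z/σ_X and passes through (μ_X, μ_Z).
E[Z | X=-12.80] = 2.78 + (0.08)·(3.97/4.73)·(-12.80 − (-0.54)) = 2.78 + (0.067146)·(-12.26) = 1.9568.

1.9568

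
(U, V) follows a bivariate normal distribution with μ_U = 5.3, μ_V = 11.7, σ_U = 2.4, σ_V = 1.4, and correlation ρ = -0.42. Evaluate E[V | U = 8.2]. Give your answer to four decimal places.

10.9895

The regression of V on U has slope ρ·σ_V/σ_U and passes through (μ_U, μ_V).
E[V | U=8.2] = 11.7 + (-0.42)·(1.4/2.4)·(8.2 − (5.3)) = 11.7 + (-0.245)·(2.9) = 10.9895.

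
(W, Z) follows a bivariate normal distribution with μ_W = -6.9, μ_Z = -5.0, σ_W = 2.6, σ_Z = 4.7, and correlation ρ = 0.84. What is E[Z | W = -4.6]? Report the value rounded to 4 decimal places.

For a bivariate normal, E[Z | W=x] = μ_Z + ρ·(σ_Z/σ_W)·(x − μ_W).
E[Z | W=-4.6] = -5.0 + (0.84)·(4.7/2.6)·(-4.6 − (-6.9)) = -5.0 + (1.5185)·(2.3) = -1.5075.

-1.5075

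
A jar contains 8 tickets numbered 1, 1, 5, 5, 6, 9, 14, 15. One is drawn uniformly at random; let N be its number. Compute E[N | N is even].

10

P(N is even) = 1/4.
Σ over the event: 6·1/8 + 14·1/8 = 5/2.
E[N | N is even] = (5/2) / (1/4) = 10.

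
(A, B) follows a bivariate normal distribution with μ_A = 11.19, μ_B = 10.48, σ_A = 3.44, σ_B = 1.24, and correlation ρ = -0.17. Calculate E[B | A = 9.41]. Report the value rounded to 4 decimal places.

For a bivariate normal, E[B | A=x] = μ_B + ρ·(σ_B/σ_A)·(x − μ_A).
E[B | A=9.41] = 10.48 + (-0.17)·(1.24/3.44)·(9.41 − (11.19)) = 10.48 + (-0.061279)·(-1.78) = 10.5891.

10.5891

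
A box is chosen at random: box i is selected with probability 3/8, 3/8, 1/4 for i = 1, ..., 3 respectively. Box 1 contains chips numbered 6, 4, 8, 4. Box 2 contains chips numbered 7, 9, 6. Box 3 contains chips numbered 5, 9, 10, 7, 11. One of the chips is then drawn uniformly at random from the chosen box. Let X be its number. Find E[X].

E[X | box 1] = (6+4+8+4)/4 = 11/2.
E[X | box 2] = (7+9+6)/3 = 22/3.
E[X | box 3] = (5+9+10+7+11)/5 = 42/5.
By the law of total expectation,
E[X] = (3/8)·(11/2) + (3/8)·(22/3) + (1/4)·(42/5) = 553/80.

553/80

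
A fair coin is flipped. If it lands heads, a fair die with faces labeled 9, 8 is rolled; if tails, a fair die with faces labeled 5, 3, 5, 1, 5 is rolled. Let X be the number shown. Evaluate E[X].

E[X | heads] = (9+8)/2 = 17/2.
E[X | tails] = (5+3+5+1+5)/5 = 19/5.
By the law of total expectation,
E[X] = (1/2)·(17/2) + (1/2)·(19/5) = 123/20.

123/20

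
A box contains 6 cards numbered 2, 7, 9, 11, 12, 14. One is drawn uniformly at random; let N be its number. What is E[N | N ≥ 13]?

P(N ≥ 13) = 1/6.
Σ over the event: 14·1/6 = 7/3.
E[N | N ≥ 13] = (7/3) / (1/6) = 14.

14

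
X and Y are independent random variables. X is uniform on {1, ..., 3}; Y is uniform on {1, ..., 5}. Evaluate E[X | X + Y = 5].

2

Outcomes with X + Y = 5: (1,4), (2,3), (3,2), each with probability 1/15.
E[X | X + Y = 5] = (1 + 2 + 3) / 3 = 2.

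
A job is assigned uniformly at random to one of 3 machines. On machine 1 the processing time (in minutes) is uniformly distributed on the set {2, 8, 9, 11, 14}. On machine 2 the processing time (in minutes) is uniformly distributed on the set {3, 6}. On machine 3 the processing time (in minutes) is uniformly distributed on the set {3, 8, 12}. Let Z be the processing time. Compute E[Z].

629/90

E[Z | machine 1] = (2+8+9+11+14)/5 = 44/5.
E[Z | machine 2] = (3+6)/2 = 9/2.
E[Z | machine 3] = (3+8+12)/3 = 23/3.
By the law of total expectation,
E[Z] = (1/3)·(44/5) + (1/3)·(9/2) + (1/3)·(23/3) = 629/90.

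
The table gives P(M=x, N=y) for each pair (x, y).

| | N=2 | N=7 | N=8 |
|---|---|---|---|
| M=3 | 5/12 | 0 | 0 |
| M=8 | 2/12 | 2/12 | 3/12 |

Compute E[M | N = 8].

8

P(N = 8) = 1/4.
Σ M·P over the event = 8·(3/12) = 2.
E[M | N = 8] = (2) / (1/4) = 8.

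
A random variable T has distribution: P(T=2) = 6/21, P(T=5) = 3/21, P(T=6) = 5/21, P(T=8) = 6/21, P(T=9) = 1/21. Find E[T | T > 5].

P(T > 5) = 4/7.
Σ over the event: 6·5/21 + 8·2/7 + 9·1/21 = 29/7.
E[T | T > 5] = (29/7) / (4/7) = 29/4.

29/4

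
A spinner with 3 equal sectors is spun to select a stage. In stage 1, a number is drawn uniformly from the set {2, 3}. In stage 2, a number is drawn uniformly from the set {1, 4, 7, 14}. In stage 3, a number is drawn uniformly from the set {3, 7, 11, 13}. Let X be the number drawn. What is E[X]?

35/6

E[X | stage 1] = (2+3)/2 = 5/2.
E[X | stage 2] = (1+4+7+14)/4 = 13/2.
E[X | stage 3] = (3+7+11+13)/4 = 17/2.
E[X] = (1/3)·(5/2) + (1/3)·(13/2) + (1/3)·(17/2) = 35/6.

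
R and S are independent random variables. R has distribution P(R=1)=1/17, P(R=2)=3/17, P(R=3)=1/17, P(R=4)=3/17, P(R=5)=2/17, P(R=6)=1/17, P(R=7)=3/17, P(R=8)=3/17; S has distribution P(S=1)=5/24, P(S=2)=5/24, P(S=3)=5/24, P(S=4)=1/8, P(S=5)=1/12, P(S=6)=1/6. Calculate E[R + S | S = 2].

P(S = 2) = 5/24.
Summing (R+S)·P(x,y) over outcomes with S = 2 gives 195/136.
E[R + S | S = 2] = (195/136) / (5/24) = 117/17.

117/17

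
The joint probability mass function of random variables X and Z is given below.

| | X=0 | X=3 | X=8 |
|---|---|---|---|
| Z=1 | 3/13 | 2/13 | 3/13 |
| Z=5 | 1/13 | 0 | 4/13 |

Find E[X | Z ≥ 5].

P(Z ≥ 5) = 5/13.
Σ X·P over the event = 0·(1/13) + 8·(4/13) = 32/13.
E[X | Z ≥ 5] = (32/13) / (5/13) = 32/5.

32/5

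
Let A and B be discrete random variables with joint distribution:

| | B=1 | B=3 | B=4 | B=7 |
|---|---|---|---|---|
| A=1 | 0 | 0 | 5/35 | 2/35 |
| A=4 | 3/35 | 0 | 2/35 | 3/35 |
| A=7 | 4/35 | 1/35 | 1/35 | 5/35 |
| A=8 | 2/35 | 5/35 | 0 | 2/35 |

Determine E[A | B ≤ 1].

P(B ≤ 1) = 9/35.
Σ A·P over the event = 4·(3/35) + 7·(4/35) + 8·(2/35) = 8/5.
E[A | B ≤ 1] = (8/5) / (9/35) = 56/9.

56/9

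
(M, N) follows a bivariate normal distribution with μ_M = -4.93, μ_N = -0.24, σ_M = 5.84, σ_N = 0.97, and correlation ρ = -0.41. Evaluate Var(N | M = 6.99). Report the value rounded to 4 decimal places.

0.7827

Var(N | M=x) = (1 − ρ²)·σ_N².
Var(N | M=6.99) = (0.97)²·(1 − (-0.41)²) = 0.9409·0.8319 = 0.7827.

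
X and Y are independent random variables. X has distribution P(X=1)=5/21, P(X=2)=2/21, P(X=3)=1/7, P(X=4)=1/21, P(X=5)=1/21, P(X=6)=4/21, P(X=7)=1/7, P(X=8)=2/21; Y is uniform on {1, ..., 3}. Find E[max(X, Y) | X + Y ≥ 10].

53/7

P(X + Y ≥ 10) = 1/9.
Summing max(X,Y)·P(x,y) over outcomes with X + Y ≥ 10 gives 53/63.
E[max(X, Y) | X + Y ≥ 10] = (53/63) / (1/9) = 53/7.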